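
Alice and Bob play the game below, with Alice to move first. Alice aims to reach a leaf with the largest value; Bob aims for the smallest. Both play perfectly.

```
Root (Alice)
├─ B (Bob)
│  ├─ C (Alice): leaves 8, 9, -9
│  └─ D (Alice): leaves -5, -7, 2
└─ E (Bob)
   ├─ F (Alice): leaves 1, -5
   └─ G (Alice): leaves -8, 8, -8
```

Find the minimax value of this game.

C (Alice): max(8, 9, -9) = 9
D (Alice): max(-5, -7, 2) = 2
B (Bob): min(9, 2) = 2
F (Alice): max(1, -5) = 1
G (Alice): max(-8, 8, -8) = 8
E (Bob): min(1, 8) = 1
Root (Alice): max(2, 1) = 2

2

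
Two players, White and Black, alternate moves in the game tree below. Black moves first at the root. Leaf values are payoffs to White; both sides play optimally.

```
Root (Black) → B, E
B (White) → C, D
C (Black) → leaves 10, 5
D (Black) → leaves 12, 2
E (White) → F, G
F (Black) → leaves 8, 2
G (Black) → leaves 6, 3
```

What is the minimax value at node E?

F: min(8, 2) = 2
G: min(6, 3) = 3
E: max(2, 3) = 3

3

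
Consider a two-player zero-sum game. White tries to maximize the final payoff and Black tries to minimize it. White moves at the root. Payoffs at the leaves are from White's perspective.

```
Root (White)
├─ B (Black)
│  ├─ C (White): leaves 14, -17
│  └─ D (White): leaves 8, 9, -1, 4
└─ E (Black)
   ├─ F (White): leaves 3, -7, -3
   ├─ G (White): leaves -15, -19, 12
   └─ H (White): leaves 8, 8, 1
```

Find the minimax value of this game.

9

C (White): max(14, -17) = 14
D (White): max(8, 9, -1, 4) = 9
B (Black): min(14, 9) = 9
F (White): max(3, -7, -3) = 3
G (White): max(-15, -19, 12) = 12
H (White): max(8, 8, 1) = 8
E (Black): min(3, 12, 8) = 3
Root (White): max(9, 3) = 9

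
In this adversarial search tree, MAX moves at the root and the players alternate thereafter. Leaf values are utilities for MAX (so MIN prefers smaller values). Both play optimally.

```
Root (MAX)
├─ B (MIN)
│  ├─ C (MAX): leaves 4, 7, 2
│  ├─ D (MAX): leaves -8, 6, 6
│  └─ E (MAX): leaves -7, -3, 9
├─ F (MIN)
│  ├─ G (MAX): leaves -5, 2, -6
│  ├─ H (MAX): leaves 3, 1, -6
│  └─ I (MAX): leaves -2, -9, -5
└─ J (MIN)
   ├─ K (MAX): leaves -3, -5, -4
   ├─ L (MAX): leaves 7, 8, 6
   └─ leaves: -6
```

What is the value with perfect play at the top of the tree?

C (MAX): max(4, 7, 2) = 7
D (MAX): max(-8, 6, 6) = 6
E (MAX): max(-7, -3, 9) = 9
B (MIN): min(7, 6, 9) = 6
G (MAX): max(-5, 2, -6) = 2
H (MAX): max(3, 1, -6) = 3
I (MAX): max(-2, -9, -5) = -2
F (MIN): min(2, 3, -2) = -2
K (MAX): max(-3, -5, -4) = -3
L (MAX): max(7, 8, 6) = 8
J (MIN): min(-3, 8, -6) = -6
Root (MAX): max(6, -2, -6) = 6

6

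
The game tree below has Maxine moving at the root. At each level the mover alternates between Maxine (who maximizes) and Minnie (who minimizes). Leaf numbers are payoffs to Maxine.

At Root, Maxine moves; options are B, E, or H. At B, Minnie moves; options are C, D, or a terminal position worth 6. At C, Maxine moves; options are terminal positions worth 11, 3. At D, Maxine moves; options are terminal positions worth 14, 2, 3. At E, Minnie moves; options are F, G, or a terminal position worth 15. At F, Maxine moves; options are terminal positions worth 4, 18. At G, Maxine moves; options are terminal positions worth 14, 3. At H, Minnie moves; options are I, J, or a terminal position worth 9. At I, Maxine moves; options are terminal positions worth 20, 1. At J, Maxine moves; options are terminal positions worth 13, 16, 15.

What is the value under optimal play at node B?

6

C: max(11, 3) = 11
D: max(14, 2, 3) = 14
B: min(11, 14, 6) = 6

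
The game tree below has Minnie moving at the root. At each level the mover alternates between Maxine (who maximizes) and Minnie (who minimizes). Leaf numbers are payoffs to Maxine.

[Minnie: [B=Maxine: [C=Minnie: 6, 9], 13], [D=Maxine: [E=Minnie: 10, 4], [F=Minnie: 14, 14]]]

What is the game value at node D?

14

E: min(10, 4) = 4
F: min(14, 14) = 14
D: max(4, 14) = 14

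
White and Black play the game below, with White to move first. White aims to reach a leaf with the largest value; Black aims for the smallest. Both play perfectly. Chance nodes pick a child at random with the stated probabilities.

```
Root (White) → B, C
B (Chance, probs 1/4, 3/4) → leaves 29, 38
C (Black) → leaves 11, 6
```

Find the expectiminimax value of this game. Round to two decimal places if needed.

B (Chance): 1/4·29 + 3/4·38 = 35.75
C (Black): min(11, 6) = 6
Root (White): max(35.75, 6) = 35.75

35.75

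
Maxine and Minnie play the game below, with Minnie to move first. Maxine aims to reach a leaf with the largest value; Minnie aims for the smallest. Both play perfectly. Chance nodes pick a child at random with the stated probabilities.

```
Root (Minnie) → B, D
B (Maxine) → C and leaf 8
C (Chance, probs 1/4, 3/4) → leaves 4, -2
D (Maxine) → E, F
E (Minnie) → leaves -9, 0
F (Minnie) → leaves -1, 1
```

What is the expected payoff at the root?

C (Chance): 1/4·4 + 3/4·-2 = -0.5
B (Maxine): max(-0.5, 8) = 8
E (Minnie): min(-9, 0) = -9
F (Minnie): min(-1, 1) = -1
D (Maxine): max(-9, -1) = -1
Root (Minnie): min(8, -1) = -1

-1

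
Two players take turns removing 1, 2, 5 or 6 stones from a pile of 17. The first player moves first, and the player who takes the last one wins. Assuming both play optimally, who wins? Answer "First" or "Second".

W/L table (W = player to move can force a win):
i:   0  1  2  3  4  5  6  7  8  9 10 11 12 13 14 15 16 17
     L  W  W  L  W  W  W  L  W  W  L  W  W  W  L  W  W  L
Position 17 is L, so the second player wins.

Second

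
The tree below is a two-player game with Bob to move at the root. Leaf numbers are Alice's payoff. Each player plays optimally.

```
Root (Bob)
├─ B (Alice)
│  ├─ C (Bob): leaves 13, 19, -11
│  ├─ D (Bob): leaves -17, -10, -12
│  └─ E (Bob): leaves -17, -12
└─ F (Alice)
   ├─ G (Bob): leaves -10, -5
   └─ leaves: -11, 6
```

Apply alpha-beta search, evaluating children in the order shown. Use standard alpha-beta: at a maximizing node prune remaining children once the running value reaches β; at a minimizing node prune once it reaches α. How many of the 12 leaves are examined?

C [α=-∞,β=+∞]: v=-11
D [α=-11,β=+∞]: v=-17 after child 1 ≤ α → α-cutoff, skip 2
E [α=-11,β=+∞]: v=-17 after child 1 ≤ α → α-cutoff, skip 1
B [α=-∞,β=+∞]: v=-11
G [α=-∞,β=-11]: v=-10
F [α=-∞,β=-11]: v=-10 after child 1 ≥ β → β-cutoff, skip 2
Root [α=-∞,β=+∞]: v=-11
Leaves evaluated: 7 of 12.

7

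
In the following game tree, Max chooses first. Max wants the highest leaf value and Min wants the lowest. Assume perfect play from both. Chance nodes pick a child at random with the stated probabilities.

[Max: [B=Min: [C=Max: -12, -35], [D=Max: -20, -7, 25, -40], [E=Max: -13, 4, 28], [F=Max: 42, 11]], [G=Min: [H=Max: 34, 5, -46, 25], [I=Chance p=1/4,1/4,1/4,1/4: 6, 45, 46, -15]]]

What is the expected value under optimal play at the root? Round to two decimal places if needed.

C (Max): max(-12, -35) = -12
D (Max): max(-20, -7, 25, -40) = 25
E (Max): max(-13, 4, 28) = 28
F (Max): max(42, 11) = 42
B (Min): min(-12, 25, 28, 42) = -12
H (Max): max(34, 5, -46, 25) = 34
I (Chance): 1/4·6 + 1/4·45 + 1/4·46 + 1/4·-15 = 20.5
G (Min): min(34, 20.5) = 20.5
Root (Max): max(-12, 20.5) = 20.5

20.5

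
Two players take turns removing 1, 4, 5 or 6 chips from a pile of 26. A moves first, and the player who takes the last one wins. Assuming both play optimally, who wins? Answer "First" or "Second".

Mark each pile size as W (mover wins) or L (mover loses):
i:   0  1  2  3  4  5  6  7  8  9 10 11 12 13 14 15 16 17 18 19 20 21 22 23 24 25 26
     L  W  L  W  W  W  W  W  W  L  W  L  W  W  W  W  W  W  L  W  L  W  W  W  W  W  W
Position 26 is W, so the first player wins.

First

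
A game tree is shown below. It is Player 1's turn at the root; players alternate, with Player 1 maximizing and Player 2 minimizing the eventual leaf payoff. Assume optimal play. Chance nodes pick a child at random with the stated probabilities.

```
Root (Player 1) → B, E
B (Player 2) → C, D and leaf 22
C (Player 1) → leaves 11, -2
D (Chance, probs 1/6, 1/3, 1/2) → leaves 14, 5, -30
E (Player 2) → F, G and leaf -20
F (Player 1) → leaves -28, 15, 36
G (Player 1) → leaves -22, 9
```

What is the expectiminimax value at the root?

C (Player 1): max(11, -2) = 11
D (Chance): 1/6·14 + 1/3·5 + 1/2·-30 = -11
B (Player 2): min(11, -11, 22) = -11
F (Player 1): max(-28, 15, 36) = 36
G (Player 1): max(-22, 9) = 9
E (Player 2): min(36, 9, -20) = -20
Root (Player 1): max(-11, -20) = -11

-11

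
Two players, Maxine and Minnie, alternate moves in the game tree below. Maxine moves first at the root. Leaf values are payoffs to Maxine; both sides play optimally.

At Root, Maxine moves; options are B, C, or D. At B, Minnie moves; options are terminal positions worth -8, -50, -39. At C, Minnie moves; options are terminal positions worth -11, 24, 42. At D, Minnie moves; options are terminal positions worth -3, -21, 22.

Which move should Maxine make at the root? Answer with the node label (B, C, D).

B (Minnie): min(-8, -50, -39) = -50
C (Minnie): min(-11, 24, 42) = -11
D (Minnie): min(-3, -21, 22) = -21
Root (Maxine): max(-50, -11, -21) = -11
Maxine picks the child with the highest value: C (value -11).

C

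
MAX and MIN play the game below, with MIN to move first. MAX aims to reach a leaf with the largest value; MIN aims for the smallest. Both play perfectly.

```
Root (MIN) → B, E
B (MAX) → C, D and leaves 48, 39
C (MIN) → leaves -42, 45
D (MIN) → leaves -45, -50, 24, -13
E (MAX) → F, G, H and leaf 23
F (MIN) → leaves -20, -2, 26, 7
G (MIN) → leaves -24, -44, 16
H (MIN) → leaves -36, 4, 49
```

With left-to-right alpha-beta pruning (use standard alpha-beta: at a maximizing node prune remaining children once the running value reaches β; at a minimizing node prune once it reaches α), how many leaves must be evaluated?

C [α=-∞,β=+∞]: v=-42
D [α=-42,β=+∞]: v=-45 after child 1 ≤ α → α-cutoff, skip 3
B [α=-∞,β=+∞]: v=48
F [α=-∞,β=48]: v=-20
G [α=-20,β=48]: v=-24 after child 1 ≤ α → α-cutoff, skip 2
H [α=-20,β=48]: v=-36 after child 1 ≤ α → α-cutoff, skip 2
E [α=-∞,β=48]: v=23
Root [α=-∞,β=+∞]: v=23
Leaves evaluated: 12 of 19.

12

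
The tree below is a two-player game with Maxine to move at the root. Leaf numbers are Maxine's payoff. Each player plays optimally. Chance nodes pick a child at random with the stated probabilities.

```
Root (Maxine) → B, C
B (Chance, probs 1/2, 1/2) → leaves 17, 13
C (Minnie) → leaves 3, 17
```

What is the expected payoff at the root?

B (Chance): 1/2·17 + 1/2·13 = 15
C (Minnie): min(3, 17) = 3
Root (Maxine): max(15, 3) = 15

15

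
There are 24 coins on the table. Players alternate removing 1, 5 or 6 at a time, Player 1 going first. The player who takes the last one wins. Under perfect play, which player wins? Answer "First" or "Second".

Second

Positions where the player to move wins (W) vs loses (L):
i:   0  1  2  3  4  5  6  7  8  9 10 11 12 13 14 15 16 17 18 19 20 21 22 23 24
     L  W  L  W  L  W  W  W  W  W  W  L  W  L  W  L  W  W  W  W  W  W  L  W  L
Position 24 is L, so the second player wins.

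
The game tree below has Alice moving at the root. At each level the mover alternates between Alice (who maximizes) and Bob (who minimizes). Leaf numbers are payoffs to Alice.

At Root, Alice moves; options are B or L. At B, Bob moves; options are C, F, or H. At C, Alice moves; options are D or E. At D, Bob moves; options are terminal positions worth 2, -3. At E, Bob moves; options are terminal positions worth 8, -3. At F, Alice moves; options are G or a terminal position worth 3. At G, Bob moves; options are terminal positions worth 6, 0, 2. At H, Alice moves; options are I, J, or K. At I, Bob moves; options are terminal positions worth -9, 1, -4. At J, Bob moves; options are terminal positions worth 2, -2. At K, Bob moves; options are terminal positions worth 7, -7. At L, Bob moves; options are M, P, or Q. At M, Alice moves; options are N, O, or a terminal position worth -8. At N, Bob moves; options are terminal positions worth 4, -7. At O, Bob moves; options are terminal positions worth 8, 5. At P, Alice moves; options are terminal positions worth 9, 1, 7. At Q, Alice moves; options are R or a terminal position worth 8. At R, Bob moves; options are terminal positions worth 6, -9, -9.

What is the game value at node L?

N: min(4, -7) = -7
O: min(8, 5) = 5
M: max(-7, 5, -8) = 5
P: max(9, 1, 7) = 9
R: min(6, -9, -9) = -9
Q: max(-9, 8) = 8
L: min(5, 9, 8) = 5

5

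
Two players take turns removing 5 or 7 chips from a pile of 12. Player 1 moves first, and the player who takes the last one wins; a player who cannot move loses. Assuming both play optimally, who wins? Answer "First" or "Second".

Second

Positions where the player to move wins (W) vs loses (L):
i:   0  1  2  3  4  5  6  7  8  9 10 11 12
     L  L  L  L  L  W  W  W  W  W  W  W  L
Position 12 is L, so the second player wins.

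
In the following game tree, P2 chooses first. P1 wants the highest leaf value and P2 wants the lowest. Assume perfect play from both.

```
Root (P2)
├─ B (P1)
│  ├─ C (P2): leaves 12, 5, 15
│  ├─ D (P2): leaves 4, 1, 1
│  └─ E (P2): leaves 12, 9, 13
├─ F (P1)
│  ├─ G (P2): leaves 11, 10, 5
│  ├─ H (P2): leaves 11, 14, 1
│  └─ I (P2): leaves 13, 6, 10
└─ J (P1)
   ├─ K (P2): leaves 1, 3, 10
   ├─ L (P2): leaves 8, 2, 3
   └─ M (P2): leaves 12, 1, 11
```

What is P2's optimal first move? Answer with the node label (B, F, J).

J

C (P2): min(12, 5, 15) = 5
D (P2): min(4, 1, 1) = 1
E (P2): min(12, 9, 13) = 9
B (P1): max(5, 1, 9) = 9
G (P2): min(11, 10, 5) = 5
H (P2): min(11, 14, 1) = 1
I (P2): min(13, 6, 10) = 6
F (P1): max(5, 1, 6) = 6
K (P2): min(1, 3, 10) = 1
L (P2): min(8, 2, 3) = 2
M (P2): min(12, 1, 11) = 1
J (P1): max(1, 2, 1) = 2
Root (P2): min(9, 6, 2) = 2
P2 picks the child with the lowest value: J (value 2).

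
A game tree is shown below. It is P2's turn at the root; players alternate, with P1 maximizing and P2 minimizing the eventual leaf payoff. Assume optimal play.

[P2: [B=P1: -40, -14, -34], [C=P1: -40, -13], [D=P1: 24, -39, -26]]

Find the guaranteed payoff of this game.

B (P1): max(-40, -14, -34) = -14
C (P1): max(-40, -13) = -13
D (P1): max(24, -39, -26) = 24
Root (P2): min(-14, -13, 24) = -14

-14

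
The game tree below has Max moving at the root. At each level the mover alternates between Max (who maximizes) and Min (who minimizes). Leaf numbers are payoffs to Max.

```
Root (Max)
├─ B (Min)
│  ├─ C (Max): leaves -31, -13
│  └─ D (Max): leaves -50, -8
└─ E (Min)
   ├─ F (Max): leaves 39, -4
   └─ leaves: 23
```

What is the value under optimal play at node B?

-13

C: max(-31, -13) = -13
D: max(-50, -8) = -8
B: min(-13, -8) = -13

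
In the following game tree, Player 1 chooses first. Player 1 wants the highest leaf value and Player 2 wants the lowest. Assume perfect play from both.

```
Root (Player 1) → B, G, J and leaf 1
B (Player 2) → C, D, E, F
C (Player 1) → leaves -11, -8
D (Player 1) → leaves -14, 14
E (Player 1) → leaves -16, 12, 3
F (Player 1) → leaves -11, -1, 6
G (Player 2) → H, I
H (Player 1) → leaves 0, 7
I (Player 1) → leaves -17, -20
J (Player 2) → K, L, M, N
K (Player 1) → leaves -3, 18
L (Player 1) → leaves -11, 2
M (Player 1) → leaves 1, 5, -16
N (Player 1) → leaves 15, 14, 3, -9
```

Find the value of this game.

2

C (Player 1): max(-11, -8) = -8
D (Player 1): max(-14, 14) = 14
E (Player 1): max(-16, 12, 3) = 12
F (Player 1): max(-11, -1, 6) = 6
B (Player 2): min(-8, 14, 12, 6) = -8
H (Player 1): max(0, 7) = 7
I (Player 1): max(-17, -20) = -17
G (Player 2): min(7, -17) = -17
K (Player 1): max(-3, 18) = 18
L (Player 1): max(-11, 2) = 2
M (Player 1): max(1, 5, -16) = 5
N (Player 1): max(15, 14, 3, -9) = 15
J (Player 2): min(18, 2, 5, 15) = 2
Root (Player 1): max(-8, -17, 2, 1) = 2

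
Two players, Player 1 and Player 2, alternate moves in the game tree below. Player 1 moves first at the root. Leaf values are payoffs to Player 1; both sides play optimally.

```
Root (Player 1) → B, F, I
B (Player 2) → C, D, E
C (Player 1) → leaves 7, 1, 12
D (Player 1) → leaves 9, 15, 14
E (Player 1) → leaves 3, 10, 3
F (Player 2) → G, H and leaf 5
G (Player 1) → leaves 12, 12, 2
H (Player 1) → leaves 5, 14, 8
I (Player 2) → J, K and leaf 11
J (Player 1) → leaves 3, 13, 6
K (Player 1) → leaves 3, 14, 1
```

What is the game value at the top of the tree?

11

C (Player 1): max(7, 1, 12) = 12
D (Player 1): max(9, 15, 14) = 15
E (Player 1): max(3, 10, 3) = 10
B (Player 2): min(12, 15, 10) = 10
G (Player 1): max(12, 12, 2) = 12
H (Player 1): max(5, 14, 8) = 14
F (Player 2): min(12, 14, 5) = 5
J (Player 1): max(3, 13, 6) = 13
K (Player 1): max(3, 14, 1) = 14
I (Player 2): min(13, 14, 11) = 11
Root (Player 1): max(10, 5, 11) = 11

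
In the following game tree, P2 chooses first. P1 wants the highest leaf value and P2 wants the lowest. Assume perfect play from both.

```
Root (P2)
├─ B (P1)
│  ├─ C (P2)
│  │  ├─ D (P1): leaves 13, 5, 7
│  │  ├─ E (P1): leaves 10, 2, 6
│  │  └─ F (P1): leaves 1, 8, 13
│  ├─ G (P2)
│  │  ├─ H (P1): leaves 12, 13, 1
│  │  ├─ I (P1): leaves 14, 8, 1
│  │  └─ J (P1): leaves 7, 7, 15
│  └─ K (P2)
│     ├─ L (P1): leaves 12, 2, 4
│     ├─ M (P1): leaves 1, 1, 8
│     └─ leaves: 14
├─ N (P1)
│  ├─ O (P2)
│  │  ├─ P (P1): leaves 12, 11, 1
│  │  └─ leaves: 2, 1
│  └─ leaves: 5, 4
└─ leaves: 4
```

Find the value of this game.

D (P1): max(13, 5, 7) = 13
E (P1): max(10, 2, 6) = 10
F (P1): max(1, 8, 13) = 13
C (P2): min(13, 10, 13) = 10
H (P1): max(12, 13, 1) = 13
I (P1): max(14, 8, 1) = 14
J (P1): max(7, 7, 15) = 15
G (P2): min(13, 14, 15) = 13
L (P1): max(12, 2, 4) = 12
M (P1): max(1, 1, 8) = 8
K (P2): min(12, 8, 14) = 8
B (P1): max(10, 13, 8) = 13
P (P1): max(12, 11, 1) = 12
O (P2): min(12, 2, 1) = 1
N (P1): max(1, 5, 4) = 5
Root (P2): min(13, 5, 4) = 4

4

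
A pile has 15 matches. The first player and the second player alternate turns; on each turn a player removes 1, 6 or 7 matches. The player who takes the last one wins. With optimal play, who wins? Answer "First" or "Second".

First

Mark each pile size as W (mover wins) or L (mover loses):
i:   0  1  2  3  4  5  6  7  8  9 10 11 12 13 14 15
     L  W  L  W  L  W  W  W  W  W  W  W  L  W  L  W
Position 15 is W, so the first player wins.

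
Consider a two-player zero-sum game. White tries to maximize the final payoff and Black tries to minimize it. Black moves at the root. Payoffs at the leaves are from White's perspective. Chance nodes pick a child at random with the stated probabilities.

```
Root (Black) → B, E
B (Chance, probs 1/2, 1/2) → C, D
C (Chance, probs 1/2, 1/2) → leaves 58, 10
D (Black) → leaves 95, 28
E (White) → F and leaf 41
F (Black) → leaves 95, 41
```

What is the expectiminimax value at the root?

31

C (Chance): 1/2·58 + 1/2·10 = 34
D (Black): min(95, 28) = 28
B (Chance): 1/2·34 + 1/2·28 = 31
F (Black): min(95, 41) = 41
E (White): max(41, 41) = 41
Root (Black): min(31, 41) = 31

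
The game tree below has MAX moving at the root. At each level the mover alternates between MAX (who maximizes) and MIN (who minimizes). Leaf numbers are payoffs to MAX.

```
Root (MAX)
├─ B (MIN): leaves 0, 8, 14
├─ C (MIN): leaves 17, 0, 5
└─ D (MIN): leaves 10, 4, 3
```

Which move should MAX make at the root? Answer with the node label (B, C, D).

D

B (MIN): min(0, 8, 14) = 0
C (MIN): min(17, 0, 5) = 0
D (MIN): min(10, 4, 3) = 3
Root (MAX): max(0, 0, 3) = 3
MAX picks the child with the highest value: D (value 3).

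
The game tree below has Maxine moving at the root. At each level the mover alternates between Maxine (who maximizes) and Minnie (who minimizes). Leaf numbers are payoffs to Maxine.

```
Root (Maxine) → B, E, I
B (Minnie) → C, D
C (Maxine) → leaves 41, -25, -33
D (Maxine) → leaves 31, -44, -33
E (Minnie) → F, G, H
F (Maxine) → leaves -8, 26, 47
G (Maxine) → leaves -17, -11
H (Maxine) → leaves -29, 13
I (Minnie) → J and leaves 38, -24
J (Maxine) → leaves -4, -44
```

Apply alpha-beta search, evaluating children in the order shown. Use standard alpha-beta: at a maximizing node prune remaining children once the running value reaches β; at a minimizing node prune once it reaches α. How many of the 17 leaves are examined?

13

C [α=-∞,β=+∞]: v=41
D [α=-∞,β=41]: v=31
B [α=-∞,β=+∞]: v=31
F [α=31,β=+∞]: v=47
G [α=31,β=47]: v=-11
E [α=31,β=+∞]: v=-11 after child 2 ≤ α → α-cutoff, skip 1
J [α=31,β=+∞]: v=-4
I [α=31,β=+∞]: v=-4 after child 1 ≤ α → α-cutoff, skip 2
Root [α=-∞,β=+∞]: v=31
Leaves evaluated: 13 of 17.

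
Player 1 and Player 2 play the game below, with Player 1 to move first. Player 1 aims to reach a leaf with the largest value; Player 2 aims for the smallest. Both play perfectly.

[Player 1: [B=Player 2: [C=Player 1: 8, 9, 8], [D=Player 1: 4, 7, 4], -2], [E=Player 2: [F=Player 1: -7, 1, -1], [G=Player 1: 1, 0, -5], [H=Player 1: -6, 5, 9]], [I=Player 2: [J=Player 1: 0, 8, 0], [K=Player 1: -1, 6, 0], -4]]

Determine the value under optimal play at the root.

C (Player 1): max(8, 9, 8) = 9
D (Player 1): max(4, 7, 4) = 7
B (Player 2): min(9, 7, -2) = -2
F (Player 1): max(-7, 1, -1) = 1
G (Player 1): max(1, 0, -5) = 1
H (Player 1): max(-6, 5, 9) = 9
E (Player 2): min(1, 1, 9) = 1
J (Player 1): max(0, 8, 0) = 8
K (Player 1): max(-1, 6, 0) = 6
I (Player 2): min(8, 6, -4) = -4
Root (Player 1): max(-2, 1, -4) = 1

1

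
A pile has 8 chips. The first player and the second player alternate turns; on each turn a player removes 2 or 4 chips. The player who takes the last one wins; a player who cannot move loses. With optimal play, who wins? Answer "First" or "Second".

i:   0  1  2  3  4  5  6  7  8
     L  L  W  W  W  W  L  L  W
Position 8 is W, so the first player wins.

First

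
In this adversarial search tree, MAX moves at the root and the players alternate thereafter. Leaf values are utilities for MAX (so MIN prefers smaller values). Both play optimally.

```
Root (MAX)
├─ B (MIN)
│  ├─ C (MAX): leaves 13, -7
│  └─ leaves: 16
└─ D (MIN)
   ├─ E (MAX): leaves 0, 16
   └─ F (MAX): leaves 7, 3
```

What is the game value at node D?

7

E: max(0, 16) = 16
F: max(7, 3) = 7
D: min(16, 7) = 7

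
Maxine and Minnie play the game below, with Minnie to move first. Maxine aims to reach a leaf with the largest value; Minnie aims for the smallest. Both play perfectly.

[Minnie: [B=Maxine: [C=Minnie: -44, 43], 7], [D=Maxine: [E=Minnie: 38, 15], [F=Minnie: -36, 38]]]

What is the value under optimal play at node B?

C: min(-44, 43) = -44
B: max(-44, 7) = 7

7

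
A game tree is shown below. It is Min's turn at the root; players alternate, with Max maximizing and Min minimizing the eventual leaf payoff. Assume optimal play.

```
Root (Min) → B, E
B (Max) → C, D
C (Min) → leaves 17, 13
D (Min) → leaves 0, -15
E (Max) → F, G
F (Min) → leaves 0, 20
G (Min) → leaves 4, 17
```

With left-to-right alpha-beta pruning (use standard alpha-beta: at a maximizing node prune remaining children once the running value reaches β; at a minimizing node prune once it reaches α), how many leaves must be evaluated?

7

C [α=-∞,β=+∞]: v=13
D [α=13,β=+∞]: v=0 after child 1 ≤ α → α-cutoff, skip 1
B [α=-∞,β=+∞]: v=13
F [α=-∞,β=13]: v=0
G [α=0,β=13]: v=4
E [α=-∞,β=13]: v=4
Root [α=-∞,β=+∞]: v=4
Leaves evaluated: 7 of 8.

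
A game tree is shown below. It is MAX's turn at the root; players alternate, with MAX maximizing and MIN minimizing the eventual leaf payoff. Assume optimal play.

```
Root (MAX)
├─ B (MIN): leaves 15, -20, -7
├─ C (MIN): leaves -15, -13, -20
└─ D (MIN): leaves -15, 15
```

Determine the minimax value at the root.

-15

B (MIN): min(15, -20, -7) = -20
C (MIN): min(-15, -13, -20) = -20
D (MIN): min(-15, 15) = -15
Root (MAX): max(-20, -20, -15) = -15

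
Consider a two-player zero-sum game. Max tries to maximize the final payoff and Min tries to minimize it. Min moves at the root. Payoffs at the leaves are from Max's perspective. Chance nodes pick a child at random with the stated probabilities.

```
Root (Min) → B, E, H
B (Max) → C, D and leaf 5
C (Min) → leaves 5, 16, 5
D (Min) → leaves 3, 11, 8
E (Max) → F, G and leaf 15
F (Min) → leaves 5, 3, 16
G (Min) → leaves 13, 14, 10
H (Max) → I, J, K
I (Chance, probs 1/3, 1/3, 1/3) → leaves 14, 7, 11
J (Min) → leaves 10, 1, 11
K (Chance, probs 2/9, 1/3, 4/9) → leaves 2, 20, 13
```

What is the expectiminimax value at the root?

5

C (Min): min(5, 16, 5) = 5
D (Min): min(3, 11, 8) = 3
B (Max): max(5, 3, 5) = 5
F (Min): min(5, 3, 16) = 3
G (Min): min(13, 14, 10) = 10
E (Max): max(3, 10, 15) = 15
I (Chance): 1/3·14 + 1/3·7 + 1/3·11 = 10.67
J (Min): min(10, 1, 11) = 1
K (Chance): 2/9·2 + 1/3·20 + 4/9·13 = 12.89
H (Max): max(10.67, 1, 12.89) = 12.89
Root (Min): min(5, 15, 12.89) = 5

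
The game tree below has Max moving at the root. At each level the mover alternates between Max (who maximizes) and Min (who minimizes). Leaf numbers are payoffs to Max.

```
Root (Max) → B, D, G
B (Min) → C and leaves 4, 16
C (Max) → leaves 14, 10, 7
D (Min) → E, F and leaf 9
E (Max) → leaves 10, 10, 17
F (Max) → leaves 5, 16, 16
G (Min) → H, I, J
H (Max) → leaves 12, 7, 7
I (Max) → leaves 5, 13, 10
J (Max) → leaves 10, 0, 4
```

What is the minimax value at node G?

H: max(12, 7, 7) = 12
I: max(5, 13, 10) = 13
J: max(10, 0, 4) = 10
G: min(12, 13, 10) = 10

10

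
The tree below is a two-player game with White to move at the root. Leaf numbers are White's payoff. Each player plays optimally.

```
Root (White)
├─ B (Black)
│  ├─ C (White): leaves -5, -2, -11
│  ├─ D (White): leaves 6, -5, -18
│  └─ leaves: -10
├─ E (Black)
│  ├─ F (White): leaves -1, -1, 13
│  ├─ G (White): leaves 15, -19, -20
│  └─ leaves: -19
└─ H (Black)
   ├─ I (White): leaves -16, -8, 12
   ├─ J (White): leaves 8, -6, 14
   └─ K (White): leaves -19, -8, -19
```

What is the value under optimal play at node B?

-10

C: max(-5, -2, -11) = -2
D: max(6, -5, -18) = 6
B: min(-2, 6, -10) = -10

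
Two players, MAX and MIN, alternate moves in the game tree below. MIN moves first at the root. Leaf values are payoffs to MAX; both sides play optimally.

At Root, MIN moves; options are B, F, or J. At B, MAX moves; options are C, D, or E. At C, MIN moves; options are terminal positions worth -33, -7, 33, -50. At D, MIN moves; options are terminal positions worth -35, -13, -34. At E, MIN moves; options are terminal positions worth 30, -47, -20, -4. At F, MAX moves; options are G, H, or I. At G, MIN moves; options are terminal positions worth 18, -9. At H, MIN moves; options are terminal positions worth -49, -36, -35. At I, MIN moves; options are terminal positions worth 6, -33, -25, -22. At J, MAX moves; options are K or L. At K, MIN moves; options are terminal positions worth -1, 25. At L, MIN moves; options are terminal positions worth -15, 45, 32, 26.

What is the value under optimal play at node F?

-9

G: min(18, -9) = -9
H: min(-49, -36, -35) = -49
I: min(6, -33, -25, -22) = -33
F: max(-9, -49, -33) = -9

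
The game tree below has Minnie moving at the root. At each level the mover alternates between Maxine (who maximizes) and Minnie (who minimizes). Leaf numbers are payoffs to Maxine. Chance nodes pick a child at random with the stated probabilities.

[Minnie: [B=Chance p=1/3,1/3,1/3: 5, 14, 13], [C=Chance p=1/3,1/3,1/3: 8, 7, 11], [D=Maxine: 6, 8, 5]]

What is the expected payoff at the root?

8

B (Chance): 1/3·5 + 1/3·14 + 1/3·13 = 10.67
C (Chance): 1/3·8 + 1/3·7 + 1/3·11 = 8.67
D (Maxine): max(6, 8, 5) = 8
Root (Minnie): min(10.67, 8.67, 8) = 8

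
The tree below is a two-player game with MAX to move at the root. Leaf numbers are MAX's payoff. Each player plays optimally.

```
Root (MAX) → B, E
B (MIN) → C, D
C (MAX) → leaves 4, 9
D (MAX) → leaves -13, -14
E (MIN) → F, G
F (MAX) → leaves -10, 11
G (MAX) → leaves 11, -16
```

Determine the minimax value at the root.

11

C (MAX): max(4, 9) = 9
D (MAX): max(-13, -14) = -13
B (MIN): min(9, -13) = -13
F (MAX): max(-10, 11) = 11
G (MAX): max(11, -16) = 11
E (MIN): min(11, 11) = 11
Root (MAX): max(-13, 11) = 11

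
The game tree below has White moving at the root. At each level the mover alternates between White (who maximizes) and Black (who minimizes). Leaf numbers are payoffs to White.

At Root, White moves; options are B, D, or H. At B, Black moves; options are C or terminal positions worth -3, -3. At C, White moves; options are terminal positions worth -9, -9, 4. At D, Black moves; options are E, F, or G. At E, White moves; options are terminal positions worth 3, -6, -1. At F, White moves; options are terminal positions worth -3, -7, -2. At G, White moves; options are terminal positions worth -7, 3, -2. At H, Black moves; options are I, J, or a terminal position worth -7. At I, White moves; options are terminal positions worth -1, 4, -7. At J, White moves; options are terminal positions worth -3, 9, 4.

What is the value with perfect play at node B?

-3

C: max(-9, -9, 4) = 4
B: min(4, -3, -3) = -3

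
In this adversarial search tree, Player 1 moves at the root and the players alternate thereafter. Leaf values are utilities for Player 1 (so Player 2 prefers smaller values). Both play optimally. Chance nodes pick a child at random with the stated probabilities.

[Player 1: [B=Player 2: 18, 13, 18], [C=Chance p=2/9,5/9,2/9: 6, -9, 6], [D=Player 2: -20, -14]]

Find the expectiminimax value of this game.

13

B (Player 2): min(18, 13, 18) = 13
C (Chance): 2/9·6 + 5/9·-9 + 2/9·6 = -2.33
D (Player 2): min(-20, -14) = -20
Root (Player 1): max(13, -2.33, -20) = 13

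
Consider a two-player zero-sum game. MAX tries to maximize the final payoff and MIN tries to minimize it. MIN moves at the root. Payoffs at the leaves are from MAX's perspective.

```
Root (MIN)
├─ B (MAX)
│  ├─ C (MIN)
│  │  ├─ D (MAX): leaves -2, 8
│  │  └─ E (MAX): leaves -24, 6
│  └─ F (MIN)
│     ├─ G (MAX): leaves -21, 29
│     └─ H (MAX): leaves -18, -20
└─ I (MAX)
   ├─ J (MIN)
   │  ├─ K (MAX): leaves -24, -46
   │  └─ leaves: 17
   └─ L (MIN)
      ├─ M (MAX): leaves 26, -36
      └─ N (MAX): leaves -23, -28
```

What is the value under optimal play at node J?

K: max(-24, -46) = -24
J: min(-24, 17) = -24

-24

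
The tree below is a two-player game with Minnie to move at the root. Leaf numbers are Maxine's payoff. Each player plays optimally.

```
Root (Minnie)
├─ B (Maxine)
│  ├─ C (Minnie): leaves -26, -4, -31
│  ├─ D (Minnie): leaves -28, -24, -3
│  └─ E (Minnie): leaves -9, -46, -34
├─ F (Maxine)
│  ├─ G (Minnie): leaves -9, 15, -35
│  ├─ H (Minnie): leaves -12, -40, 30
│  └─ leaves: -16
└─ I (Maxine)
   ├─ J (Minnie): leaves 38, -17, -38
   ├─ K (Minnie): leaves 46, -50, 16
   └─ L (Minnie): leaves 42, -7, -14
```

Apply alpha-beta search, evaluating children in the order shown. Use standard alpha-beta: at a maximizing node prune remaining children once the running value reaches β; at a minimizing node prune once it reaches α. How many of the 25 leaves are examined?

C [α=-∞,β=+∞]: v=-31
D [α=-31,β=+∞]: v=-28
E [α=-28,β=+∞]: v=-46 after child 2 ≤ α → α-cutoff, skip 1
B [α=-∞,β=+∞]: v=-28
G [α=-∞,β=-28]: v=-35
H [α=-35,β=-28]: v=-40 after child 2 ≤ α → α-cutoff, skip 1
F [α=-∞,β=-28]: v=-16
J [α=-∞,β=-28]: v=-38
K [α=-38,β=-28]: v=-50 after child 2 ≤ α → α-cutoff, skip 1
L [α=-38,β=-28]: v=-14
I [α=-∞,β=-28]: v=-14
Root [α=-∞,β=+∞]: v=-28
Leaves evaluated: 22 of 25.

22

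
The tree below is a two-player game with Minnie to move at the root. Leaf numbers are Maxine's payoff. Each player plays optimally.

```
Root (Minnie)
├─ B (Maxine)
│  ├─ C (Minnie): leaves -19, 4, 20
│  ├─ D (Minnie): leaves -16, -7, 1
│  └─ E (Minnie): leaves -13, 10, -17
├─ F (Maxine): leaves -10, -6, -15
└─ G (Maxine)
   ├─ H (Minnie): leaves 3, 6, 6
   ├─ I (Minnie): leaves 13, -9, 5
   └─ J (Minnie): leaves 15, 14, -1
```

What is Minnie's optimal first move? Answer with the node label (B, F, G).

C (Minnie): min(-19, 4, 20) = -19
D (Minnie): min(-16, -7, 1) = -16
E (Minnie): min(-13, 10, -17) = -17
B (Maxine): max(-19, -16, -17) = -16
F (Maxine): max(-10, -6, -15) = -6
H (Minnie): min(3, 6, 6) = 3
I (Minnie): min(13, -9, 5) = -9
J (Minnie): min(15, 14, -1) = -1
G (Maxine): max(3, -9, -1) = 3
Root (Minnie): min(-16, -6, 3) = -16
Minnie picks the child with the lowest value: B (value -16).

B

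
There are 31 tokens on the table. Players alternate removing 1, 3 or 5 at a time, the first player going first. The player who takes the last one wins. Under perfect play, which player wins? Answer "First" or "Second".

First

Mark each pile size as W (mover wins) or L (mover loses):
i:   0  1  2  3  4  5  6  7  8  9 10 11 12 13 14 15 16 17 18 19 20 21 22 23 24 25 26 27 28 29 30 31
     L  W  L  W  L  W  L  W  L  W  L  W  L  W  L  W  L  W  L  W  L  W  L  W  L  W  L  W  L  W  L  W
Position 31 is W, so the first player wins.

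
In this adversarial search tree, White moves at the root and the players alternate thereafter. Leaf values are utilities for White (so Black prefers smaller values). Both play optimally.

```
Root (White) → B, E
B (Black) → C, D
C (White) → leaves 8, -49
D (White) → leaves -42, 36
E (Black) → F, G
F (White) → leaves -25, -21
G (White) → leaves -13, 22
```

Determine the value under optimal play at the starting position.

8

C (White): max(8, -49) = 8
D (White): max(-42, 36) = 36
B (Black): min(8, 36) = 8
F (White): max(-25, -21) = -21
G (White): max(-13, 22) = 22
E (Black): min(-21, 22) = -21
Root (White): max(8, -21) = 8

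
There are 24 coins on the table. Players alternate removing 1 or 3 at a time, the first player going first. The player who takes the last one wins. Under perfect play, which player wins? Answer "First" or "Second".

i:   0  1  2  3  4  5  6  7  8  9 10 11 12 13 14 15 16 17 18 19 20 21 22 23 24
     L  W  L  W  L  W  L  W  L  W  L  W  L  W  L  W  L  W  L  W  L  W  L  W  L
Position 24 is L, so the second player wins.

Second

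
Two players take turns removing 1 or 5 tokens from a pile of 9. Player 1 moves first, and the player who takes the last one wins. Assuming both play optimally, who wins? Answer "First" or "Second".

Compute winning (W) and losing (L) positions by backward induction:
i:   0  1  2  3  4  5  6  7  8  9
     L  W  L  W  L  W  L  W  L  W
Position 9 is W, so the first player wins.

First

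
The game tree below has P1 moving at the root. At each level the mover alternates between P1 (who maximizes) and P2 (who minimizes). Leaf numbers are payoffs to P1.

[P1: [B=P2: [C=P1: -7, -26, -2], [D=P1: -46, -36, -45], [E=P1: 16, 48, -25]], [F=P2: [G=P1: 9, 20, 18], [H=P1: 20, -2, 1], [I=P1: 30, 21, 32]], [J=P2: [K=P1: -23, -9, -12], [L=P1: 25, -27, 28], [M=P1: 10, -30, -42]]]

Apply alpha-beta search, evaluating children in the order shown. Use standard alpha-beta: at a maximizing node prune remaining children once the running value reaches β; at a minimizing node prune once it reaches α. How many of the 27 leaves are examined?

15

C [α=-∞,β=+∞]: v=-2
D [α=-∞,β=-2]: v=-36
E [α=-∞,β=-36]: v=16 after child 1 ≥ β → β-cutoff, skip 2
B [α=-∞,β=+∞]: v=-36
G [α=-36,β=+∞]: v=20
H [α=-36,β=20]: v=20 after child 1 ≥ β → β-cutoff, skip 2
I [α=-36,β=20]: v=30 after child 1 ≥ β → β-cutoff, skip 2
F [α=-36,β=+∞]: v=20
K [α=20,β=+∞]: v=-9
J [α=20,β=+∞]: v=-9 after child 1 ≤ α → α-cutoff, skip 2
Root [α=-∞,β=+∞]: v=20
Leaves evaluated: 15 of 27.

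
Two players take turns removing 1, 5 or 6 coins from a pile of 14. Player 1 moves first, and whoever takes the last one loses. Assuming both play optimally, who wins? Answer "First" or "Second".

Second

i:   0  1  2  3  4  5  6  7  8  9 10 11 12 13 14
     W  L  W  L  W  L  W  W  W  W  W  W  L  W  L
Position 14 is L, so the second player wins.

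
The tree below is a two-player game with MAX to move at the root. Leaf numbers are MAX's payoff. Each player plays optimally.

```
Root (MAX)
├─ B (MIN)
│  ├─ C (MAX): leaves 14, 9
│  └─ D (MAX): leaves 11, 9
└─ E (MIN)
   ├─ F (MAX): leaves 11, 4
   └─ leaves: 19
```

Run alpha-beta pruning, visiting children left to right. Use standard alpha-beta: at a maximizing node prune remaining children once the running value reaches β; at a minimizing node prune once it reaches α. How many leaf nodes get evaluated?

C [α=-∞,β=+∞]: v=14
D [α=-∞,β=14]: v=11
B [α=-∞,β=+∞]: v=11
F [α=11,β=+∞]: v=11
E [α=11,β=+∞]: v=11 after child 1 ≤ α → α-cutoff, skip 1
Root [α=-∞,β=+∞]: v=11
Leaves evaluated: 6 of 7.

6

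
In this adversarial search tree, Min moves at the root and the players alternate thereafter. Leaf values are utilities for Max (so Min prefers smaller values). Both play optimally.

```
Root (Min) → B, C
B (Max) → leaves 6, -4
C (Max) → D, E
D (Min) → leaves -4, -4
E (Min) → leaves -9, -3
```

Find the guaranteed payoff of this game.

B (Max): max(6, -4) = 6
D (Min): min(-4, -4) = -4
E (Min): min(-9, -3) = -9
C (Max): max(-4, -9) = -4
Root (Min): min(6, -4) = -4

-4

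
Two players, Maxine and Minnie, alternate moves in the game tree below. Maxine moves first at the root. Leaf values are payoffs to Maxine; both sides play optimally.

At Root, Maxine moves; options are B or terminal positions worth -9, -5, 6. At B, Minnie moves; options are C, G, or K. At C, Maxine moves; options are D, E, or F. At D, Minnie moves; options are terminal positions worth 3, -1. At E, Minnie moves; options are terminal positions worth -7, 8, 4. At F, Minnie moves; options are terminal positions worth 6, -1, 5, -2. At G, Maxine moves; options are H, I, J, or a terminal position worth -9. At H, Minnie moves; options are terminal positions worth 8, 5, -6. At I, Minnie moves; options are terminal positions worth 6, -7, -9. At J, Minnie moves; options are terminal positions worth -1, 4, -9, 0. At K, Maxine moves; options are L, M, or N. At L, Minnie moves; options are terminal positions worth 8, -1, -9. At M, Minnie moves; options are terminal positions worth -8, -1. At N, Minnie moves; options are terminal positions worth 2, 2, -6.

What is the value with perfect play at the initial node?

D (Minnie): min(3, -1) = -1
E (Minnie): min(-7, 8, 4) = -7
F (Minnie): min(6, -1, 5, -2) = -2
C (Maxine): max(-1, -7, -2) = -1
H (Minnie): min(8, 5, -6) = -6
I (Minnie): min(6, -7, -9) = -9
J (Minnie): min(-1, 4, -9, 0) = -9
G (Maxine): max(-6, -9, -9, -9) = -6
L (Minnie): min(8, -1, -9) = -9
M (Minnie): min(-8, -1) = -8
N (Minnie): min(2, 2, -6) = -6
K (Maxine): max(-9, -8, -6) = -6
B (Minnie): min(-1, -6, -6) = -6
Root (Maxine): max(-6, -9, -5, 6) = 6

6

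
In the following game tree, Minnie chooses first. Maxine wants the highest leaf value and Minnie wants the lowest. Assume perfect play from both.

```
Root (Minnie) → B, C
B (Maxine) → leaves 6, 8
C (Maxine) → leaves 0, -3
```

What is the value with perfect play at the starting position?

0

B (Maxine): max(6, 8) = 8
C (Maxine): max(0, -3) = 0
Root (Minnie): min(8, 0) = 0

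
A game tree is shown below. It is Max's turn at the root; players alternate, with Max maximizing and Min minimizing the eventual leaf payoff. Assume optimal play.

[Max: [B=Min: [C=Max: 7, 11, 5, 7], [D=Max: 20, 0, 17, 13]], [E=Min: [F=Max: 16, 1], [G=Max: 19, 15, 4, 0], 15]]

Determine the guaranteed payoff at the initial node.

C (Max): max(7, 11, 5, 7) = 11
D (Max): max(20, 0, 17, 13) = 20
B (Min): min(11, 20) = 11
F (Max): max(16, 1) = 16
G (Max): max(19, 15, 4, 0) = 19
E (Min): min(16, 19, 15) = 15
Root (Max): max(11, 15) = 15

15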